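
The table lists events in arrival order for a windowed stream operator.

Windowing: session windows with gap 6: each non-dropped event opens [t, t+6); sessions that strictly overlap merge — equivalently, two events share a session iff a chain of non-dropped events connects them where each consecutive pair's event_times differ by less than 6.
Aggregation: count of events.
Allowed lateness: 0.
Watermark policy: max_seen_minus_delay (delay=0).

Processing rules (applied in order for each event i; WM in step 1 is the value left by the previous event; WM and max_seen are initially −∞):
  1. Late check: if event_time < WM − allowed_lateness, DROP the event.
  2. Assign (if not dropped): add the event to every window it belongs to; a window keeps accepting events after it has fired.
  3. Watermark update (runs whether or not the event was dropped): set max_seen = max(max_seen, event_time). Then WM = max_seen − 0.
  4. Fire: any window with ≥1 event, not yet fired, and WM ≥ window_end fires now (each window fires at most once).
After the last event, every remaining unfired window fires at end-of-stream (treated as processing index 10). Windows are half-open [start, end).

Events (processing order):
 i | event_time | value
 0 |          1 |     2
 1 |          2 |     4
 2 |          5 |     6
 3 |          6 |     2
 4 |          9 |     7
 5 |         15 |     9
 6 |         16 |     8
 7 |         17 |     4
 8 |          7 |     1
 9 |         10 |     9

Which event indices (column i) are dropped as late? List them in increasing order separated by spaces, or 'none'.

i=0 t=1 v=2: → [1,7); WM=1
i=1 t=2 v=4: → [1,8); WM=2
i=2 t=5 v=6: → [1,11); WM=5
i=3 t=6 v=2: → [1,12); WM=6
i=4 t=9 v=7: → [1,15); WM=9
i=5 t=15 v=9: → [15,21); WM=15
i=6 t=16 v=8: → [15,22); WM=16
i=7 t=17 v=4: → [15,23); WM=17
i=8 t=7 v=1: DROP (t<17-0); WM=17
i=9 t=10 v=9: DROP (t<17-0); WM=17

8 9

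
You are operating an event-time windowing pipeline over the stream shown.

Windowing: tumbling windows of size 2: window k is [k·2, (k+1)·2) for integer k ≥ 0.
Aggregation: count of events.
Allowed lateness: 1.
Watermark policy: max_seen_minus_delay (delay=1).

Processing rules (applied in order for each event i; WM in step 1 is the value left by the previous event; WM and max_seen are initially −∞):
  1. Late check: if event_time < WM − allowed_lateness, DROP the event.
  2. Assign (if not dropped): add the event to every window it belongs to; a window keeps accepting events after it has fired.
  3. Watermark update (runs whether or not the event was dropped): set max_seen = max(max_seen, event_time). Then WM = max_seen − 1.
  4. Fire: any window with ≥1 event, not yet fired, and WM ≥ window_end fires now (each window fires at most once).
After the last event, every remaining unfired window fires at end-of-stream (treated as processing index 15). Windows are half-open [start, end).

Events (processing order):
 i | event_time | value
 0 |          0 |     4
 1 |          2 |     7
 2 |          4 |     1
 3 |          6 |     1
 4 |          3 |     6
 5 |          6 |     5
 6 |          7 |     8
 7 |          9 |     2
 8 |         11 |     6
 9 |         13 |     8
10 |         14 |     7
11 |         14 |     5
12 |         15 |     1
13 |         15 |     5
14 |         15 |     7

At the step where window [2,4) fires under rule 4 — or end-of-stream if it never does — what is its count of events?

1

i=0 t=0 v=4: → [0,2); WM=-1
i=1 t=2 v=7: → [2,4); WM=1
i=2 t=4 v=1: → [4,6); WM=3; [0,2) fires=1
i=3 t=6 v=1: → [6,8); WM=5; [2,4) fires=1
i=4 t=3 v=6: DROP (t<5-1); WM=5
i=5 t=6 v=5: → [6,8); WM=5
i=6 t=7 v=8: → [6,8); WM=6; [4,6) fires=1
i=7 t=9 v=2: → [8,10); WM=8; [6,8) fires=3
i=8 t=11 v=6: → [10,12); WM=10; [8,10) fires=1
i=9 t=13 v=8: → [12,14); WM=12; [10,12) fires=1
i=10 t=14 v=7: → [14,16); WM=13
i=11 t=14 v=5: → [14,16); WM=13
i=12 t=15 v=1: → [14,16); WM=14; [12,14) fires=1
i=13 t=15 v=5: → [14,16); WM=14
i=14 t=15 v=7: → [14,16); WM=14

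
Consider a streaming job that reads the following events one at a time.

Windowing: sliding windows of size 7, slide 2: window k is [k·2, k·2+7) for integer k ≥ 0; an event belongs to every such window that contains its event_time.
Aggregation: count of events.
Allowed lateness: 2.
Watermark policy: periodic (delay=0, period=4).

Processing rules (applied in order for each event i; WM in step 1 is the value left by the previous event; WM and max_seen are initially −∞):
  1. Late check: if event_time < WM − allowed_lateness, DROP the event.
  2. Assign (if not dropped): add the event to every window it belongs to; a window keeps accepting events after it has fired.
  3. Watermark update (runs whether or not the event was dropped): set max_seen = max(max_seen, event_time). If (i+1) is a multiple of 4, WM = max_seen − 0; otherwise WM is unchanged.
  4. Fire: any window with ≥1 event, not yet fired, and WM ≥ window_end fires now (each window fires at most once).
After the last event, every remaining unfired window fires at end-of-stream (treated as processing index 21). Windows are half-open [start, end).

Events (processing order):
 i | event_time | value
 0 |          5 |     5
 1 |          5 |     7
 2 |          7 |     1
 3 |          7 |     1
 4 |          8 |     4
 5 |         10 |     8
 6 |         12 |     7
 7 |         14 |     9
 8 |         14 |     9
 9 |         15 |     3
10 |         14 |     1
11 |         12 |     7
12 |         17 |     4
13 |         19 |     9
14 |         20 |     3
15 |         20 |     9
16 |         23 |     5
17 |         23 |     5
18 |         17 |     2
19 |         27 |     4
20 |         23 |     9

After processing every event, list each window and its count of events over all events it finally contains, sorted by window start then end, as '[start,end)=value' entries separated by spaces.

i=0 t=5 v=5: → [4,11),[2,9),[0,7); WM=−∞
i=1 t=5 v=7: → [4,11),[2,9),[0,7); WM=−∞
i=2 t=7 v=1: → [6,13),[4,11),[2,9); WM=−∞
i=3 t=7 v=1: → [6,13),[4,11),[2,9); WM=7; [0,7) fires=2
i=4 t=8 v=4: → [8,15),[6,13),[4,11),[2,9); WM=7
i=5 t=10 v=8: → [10,17),[8,15),[6,13),[4,11); WM=7
i=6 t=12 v=7: → [12,19),[10,17),[8,15),[6,13); WM=7
i=7 t=14 v=9: → [14,21),[12,19),[10,17),[8,15); WM=14; [2,9) fires=5 [4,11) fires=6 [6,13) fires=5
i=8 t=14 v=9: → [14,21),[12,19),[10,17),[8,15); WM=14
i=9 t=15 v=3: → [14,21),[12,19),[10,17); WM=14
i=10 t=14 v=1: → [14,21),[12,19),[10,17),[8,15); WM=14
i=11 t=12 v=7: → [12,19),[10,17),[8,15),[6,13); WM=15; [8,15) fires=7
i=12 t=17 v=4: → [16,23),[14,21),[12,19); WM=15
i=13 t=19 v=9: → [18,25),[16,23),[14,21); WM=15
i=14 t=20 v=3: → [20,27),[18,25),[16,23),[14,21); WM=15
i=15 t=20 v=9: → [20,27),[18,25),[16,23),[14,21); WM=20; [10,17) fires=7 [12,19) fires=7
i=16 t=23 v=5: → [22,29),[20,27),[18,25); WM=20
i=17 t=23 v=5: → [22,29),[20,27),[18,25); WM=20
i=18 t=17 v=2: DROP (t<20-2); WM=20
i=19 t=27 v=4: → [26,33),[24,31),[22,29); WM=27; [14,21) fires=8 [16,23) fires=4 [18,25) fires=5 [20,27) fires=4
i=20 t=23 v=9: DROP (t<27-2); WM=27

[0,7)=2 [2,9)=5 [4,11)=6 [6,13)=6 [8,15)=7 [10,17)=7 [12,19)=7 [14,21)=8 [16,23)=4 [18,25)=5 [20,27)=4 [22,29)=3 [24,31)=1 [26,33)=1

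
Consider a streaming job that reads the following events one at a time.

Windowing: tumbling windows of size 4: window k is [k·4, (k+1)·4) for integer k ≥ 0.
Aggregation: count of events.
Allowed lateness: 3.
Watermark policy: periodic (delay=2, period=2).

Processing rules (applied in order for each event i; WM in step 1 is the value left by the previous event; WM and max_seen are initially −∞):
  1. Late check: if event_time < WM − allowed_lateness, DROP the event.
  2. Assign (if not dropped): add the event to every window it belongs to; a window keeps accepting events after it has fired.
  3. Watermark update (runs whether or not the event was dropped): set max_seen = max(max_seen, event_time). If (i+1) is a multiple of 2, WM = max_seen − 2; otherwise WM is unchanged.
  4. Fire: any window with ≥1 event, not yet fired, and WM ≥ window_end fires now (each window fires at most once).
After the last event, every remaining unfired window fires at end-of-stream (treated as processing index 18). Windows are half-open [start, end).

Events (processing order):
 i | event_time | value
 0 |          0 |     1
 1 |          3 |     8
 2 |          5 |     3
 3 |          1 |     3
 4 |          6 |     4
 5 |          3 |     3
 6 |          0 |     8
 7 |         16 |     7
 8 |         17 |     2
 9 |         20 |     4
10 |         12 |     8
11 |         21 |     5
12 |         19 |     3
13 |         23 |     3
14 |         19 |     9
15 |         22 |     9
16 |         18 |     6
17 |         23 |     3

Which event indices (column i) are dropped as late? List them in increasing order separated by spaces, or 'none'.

6 10

i=0 t=0 v=1: → [0,4); WM=−∞
i=1 t=3 v=8: → [0,4); WM=1
i=2 t=5 v=3: → [4,8); WM=1
i=3 t=1 v=3: → [0,4); WM=3
i=4 t=6 v=4: → [4,8); WM=3
i=5 t=3 v=3: → [0,4); WM=4; [0,4) fires=4
i=6 t=0 v=8: DROP (t<4-3); WM=4
i=7 t=16 v=7: → [16,20); WM=14; [4,8) fires=2
i=8 t=17 v=2: → [16,20); WM=14
i=9 t=20 v=4: → [20,24); WM=18
i=10 t=12 v=8: DROP (t<18-3); WM=18
i=11 t=21 v=5: → [20,24); WM=19
i=12 t=19 v=3: → [16,20); WM=19
i=13 t=23 v=3: → [20,24); WM=21; [16,20) fires=3
i=14 t=19 v=9: → [16,20); WM=21
i=15 t=22 v=9: → [20,24); WM=21
i=16 t=18 v=6: → [16,20); WM=21
i=17 t=23 v=3: → [20,24); WM=21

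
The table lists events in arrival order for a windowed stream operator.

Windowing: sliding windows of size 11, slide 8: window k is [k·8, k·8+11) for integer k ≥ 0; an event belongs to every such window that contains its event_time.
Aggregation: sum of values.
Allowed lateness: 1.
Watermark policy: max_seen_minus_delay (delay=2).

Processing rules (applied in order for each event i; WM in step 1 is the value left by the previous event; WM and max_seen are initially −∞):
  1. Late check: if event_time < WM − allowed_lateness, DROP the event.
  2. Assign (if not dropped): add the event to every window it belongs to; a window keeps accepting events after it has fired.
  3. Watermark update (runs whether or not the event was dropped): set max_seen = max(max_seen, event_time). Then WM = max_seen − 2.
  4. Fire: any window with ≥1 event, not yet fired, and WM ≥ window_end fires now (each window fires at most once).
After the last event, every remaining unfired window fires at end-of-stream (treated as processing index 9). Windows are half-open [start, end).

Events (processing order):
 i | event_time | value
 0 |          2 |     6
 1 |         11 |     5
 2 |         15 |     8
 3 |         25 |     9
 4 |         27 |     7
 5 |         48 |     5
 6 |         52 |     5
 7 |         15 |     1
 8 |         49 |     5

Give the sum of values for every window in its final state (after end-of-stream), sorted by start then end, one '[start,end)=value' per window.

i=0 t=2 v=6: → [0,11); WM=0
i=1 t=11 v=5: → [8,19); WM=9
i=2 t=15 v=8: → [8,19); WM=13; [0,11) fires=6
i=3 t=25 v=9: → [24,35),[16,27); WM=23; [8,19) fires=13
i=4 t=27 v=7: → [24,35); WM=25
i=5 t=48 v=5: → [48,59),[40,51); WM=46; [16,27) fires=9 [24,35) fires=16
i=6 t=52 v=5: → [48,59); WM=50
i=7 t=15 v=1: DROP (t<50-1); WM=50
i=8 t=49 v=5: → [48,59),[40,51); WM=50

[0,11)=6 [8,19)=13 [16,27)=9 [24,35)=16 [40,51)=10 [48,59)=15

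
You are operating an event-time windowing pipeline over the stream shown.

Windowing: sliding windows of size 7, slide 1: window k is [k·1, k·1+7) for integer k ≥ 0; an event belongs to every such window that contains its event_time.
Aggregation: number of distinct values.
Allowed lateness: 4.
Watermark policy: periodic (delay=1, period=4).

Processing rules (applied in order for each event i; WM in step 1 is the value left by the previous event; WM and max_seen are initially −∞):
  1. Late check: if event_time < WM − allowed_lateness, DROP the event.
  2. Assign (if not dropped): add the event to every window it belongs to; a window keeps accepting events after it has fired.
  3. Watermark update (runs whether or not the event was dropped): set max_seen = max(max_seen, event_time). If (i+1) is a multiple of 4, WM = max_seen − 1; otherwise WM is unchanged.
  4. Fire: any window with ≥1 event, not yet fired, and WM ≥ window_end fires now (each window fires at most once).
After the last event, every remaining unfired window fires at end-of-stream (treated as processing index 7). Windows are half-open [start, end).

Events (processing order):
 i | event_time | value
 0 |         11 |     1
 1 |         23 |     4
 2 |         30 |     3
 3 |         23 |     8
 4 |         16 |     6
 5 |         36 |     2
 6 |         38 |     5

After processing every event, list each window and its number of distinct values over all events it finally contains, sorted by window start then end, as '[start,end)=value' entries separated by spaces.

[5,12)=1 [6,13)=1 [7,14)=1 [8,15)=1 [9,16)=1 [10,17)=1 [11,18)=1 [17,24)=2 [18,25)=2 [19,26)=2 [20,27)=2 [21,28)=2 [22,29)=2 [23,30)=2 [24,31)=1 [25,32)=1 [26,33)=1 [27,34)=1 [28,35)=1 [29,36)=1 [30,37)=2 [31,38)=1 [32,39)=2 [33,40)=2 [34,41)=2 [35,42)=2 [36,43)=2 [37,44)=1 [38,45)=1

i=0 t=11 v=1: → [11,18),[10,17),[9,16),[8,15),[7,14),[6,13),[5,12); WM=−∞
i=1 t=23 v=4: → [23,30),[22,29),[21,28),[20,27),[19,26),[18,25),[17,24); WM=−∞
i=2 t=30 v=3: → [30,37),[29,36),[28,35),[27,34),[26,33),[25,32),[24,31); WM=−∞
i=3 t=23 v=8: → [23,30),[22,29),[21,28),[20,27),[19,26),[18,25),[17,24); WM=29; [5,12) fires=1 [6,13) fires=1 [7,14) fires=1 [8,15) fires=1 [9,16) fires=1 [10,17) fires=1 [11,18) fires=1 [17,24) fires=2 [18,25) fires=2 [19,26) fires=2 [20,27) fires=2 [21,28) fires=2 [22,29) fires=2
i=4 t=16 v=6: DROP (t<29-4); WM=29
i=5 t=36 v=2: → [36,43),[35,42),[34,41),[33,40),[32,39),[31,38),[30,37); WM=29
i=6 t=38 v=5: → [38,45),[37,44),[36,43),[35,42),[34,41),[33,40),[32,39); WM=29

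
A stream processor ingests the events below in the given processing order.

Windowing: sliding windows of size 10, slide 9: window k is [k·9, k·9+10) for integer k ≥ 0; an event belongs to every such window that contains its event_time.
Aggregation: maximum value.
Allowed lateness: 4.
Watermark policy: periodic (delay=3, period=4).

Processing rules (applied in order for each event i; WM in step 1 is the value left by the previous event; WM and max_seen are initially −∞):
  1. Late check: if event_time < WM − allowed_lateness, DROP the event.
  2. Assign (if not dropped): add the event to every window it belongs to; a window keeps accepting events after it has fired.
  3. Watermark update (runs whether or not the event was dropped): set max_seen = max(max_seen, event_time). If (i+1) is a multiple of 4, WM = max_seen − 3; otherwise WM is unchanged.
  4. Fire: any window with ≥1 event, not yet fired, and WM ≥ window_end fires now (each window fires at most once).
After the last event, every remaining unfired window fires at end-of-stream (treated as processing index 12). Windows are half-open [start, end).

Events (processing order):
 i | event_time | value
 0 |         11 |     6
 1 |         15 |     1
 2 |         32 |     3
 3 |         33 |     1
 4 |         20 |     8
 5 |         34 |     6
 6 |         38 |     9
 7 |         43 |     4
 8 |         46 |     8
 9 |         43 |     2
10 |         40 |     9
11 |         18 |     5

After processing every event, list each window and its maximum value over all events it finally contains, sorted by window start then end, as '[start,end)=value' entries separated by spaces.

[9,19)=6 [27,37)=6 [36,46)=9 [45,55)=8

i=0 t=11 v=6: → [9,19); WM=−∞
i=1 t=15 v=1: → [9,19); WM=−∞
i=2 t=32 v=3: → [27,37); WM=−∞
i=3 t=33 v=1: → [27,37); WM=30; [9,19) fires=6
i=4 t=20 v=8: DROP (t<30-4); WM=30
i=5 t=34 v=6: → [27,37); WM=30
i=6 t=38 v=9: → [36,46); WM=30
i=7 t=43 v=4: → [36,46); WM=40; [27,37) fires=6
i=8 t=46 v=8: → [45,55); WM=40
i=9 t=43 v=2: → [36,46); WM=40
i=10 t=40 v=9: → [36,46); WM=40
i=11 t=18 v=5: DROP (t<40-4); WM=43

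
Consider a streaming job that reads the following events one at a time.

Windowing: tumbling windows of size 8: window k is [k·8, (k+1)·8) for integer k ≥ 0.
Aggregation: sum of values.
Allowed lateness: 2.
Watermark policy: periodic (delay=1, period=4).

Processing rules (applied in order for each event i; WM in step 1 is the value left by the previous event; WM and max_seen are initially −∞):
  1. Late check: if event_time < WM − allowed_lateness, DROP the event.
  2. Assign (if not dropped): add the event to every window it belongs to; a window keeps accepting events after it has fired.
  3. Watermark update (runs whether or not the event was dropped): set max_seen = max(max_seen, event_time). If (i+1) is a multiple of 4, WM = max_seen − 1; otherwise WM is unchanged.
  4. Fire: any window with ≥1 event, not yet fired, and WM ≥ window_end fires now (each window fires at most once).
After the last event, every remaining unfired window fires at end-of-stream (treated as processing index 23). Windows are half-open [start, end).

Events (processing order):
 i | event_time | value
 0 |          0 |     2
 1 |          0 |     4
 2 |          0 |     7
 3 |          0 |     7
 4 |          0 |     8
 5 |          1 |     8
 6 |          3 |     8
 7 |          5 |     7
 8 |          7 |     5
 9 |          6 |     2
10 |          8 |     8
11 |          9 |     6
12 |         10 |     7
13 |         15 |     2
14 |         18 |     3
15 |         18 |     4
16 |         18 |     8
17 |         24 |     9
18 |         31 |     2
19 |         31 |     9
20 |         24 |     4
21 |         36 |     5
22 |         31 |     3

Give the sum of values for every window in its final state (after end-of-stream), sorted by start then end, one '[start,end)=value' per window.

[0,8)=58 [8,16)=23 [16,24)=15 [24,32)=23 [32,40)=5

i=0 t=0 v=2: → [0,8); WM=−∞
i=1 t=0 v=4: → [0,8); WM=−∞
i=2 t=0 v=7: → [0,8); WM=−∞
i=3 t=0 v=7: → [0,8); WM=-1
i=4 t=0 v=8: → [0,8); WM=-1
i=5 t=1 v=8: → [0,8); WM=-1
i=6 t=3 v=8: → [0,8); WM=-1
i=7 t=5 v=7: → [0,8); WM=4
i=8 t=7 v=5: → [0,8); WM=4
i=9 t=6 v=2: → [0,8); WM=4
i=10 t=8 v=8: → [8,16); WM=4
i=11 t=9 v=6: → [8,16); WM=8; [0,8) fires=58
i=12 t=10 v=7: → [8,16); WM=8
i=13 t=15 v=2: → [8,16); WM=8
i=14 t=18 v=3: → [16,24); WM=8
i=15 t=18 v=4: → [16,24); WM=17; [8,16) fires=23
i=16 t=18 v=8: → [16,24); WM=17
i=17 t=24 v=9: → [24,32); WM=17
i=18 t=31 v=2: → [24,32); WM=17
i=19 t=31 v=9: → [24,32); WM=30; [16,24) fires=15
i=20 t=24 v=4: DROP (t<30-2); WM=30
i=21 t=36 v=5: → [32,40); WM=30
i=22 t=31 v=3: → [24,32); WM=30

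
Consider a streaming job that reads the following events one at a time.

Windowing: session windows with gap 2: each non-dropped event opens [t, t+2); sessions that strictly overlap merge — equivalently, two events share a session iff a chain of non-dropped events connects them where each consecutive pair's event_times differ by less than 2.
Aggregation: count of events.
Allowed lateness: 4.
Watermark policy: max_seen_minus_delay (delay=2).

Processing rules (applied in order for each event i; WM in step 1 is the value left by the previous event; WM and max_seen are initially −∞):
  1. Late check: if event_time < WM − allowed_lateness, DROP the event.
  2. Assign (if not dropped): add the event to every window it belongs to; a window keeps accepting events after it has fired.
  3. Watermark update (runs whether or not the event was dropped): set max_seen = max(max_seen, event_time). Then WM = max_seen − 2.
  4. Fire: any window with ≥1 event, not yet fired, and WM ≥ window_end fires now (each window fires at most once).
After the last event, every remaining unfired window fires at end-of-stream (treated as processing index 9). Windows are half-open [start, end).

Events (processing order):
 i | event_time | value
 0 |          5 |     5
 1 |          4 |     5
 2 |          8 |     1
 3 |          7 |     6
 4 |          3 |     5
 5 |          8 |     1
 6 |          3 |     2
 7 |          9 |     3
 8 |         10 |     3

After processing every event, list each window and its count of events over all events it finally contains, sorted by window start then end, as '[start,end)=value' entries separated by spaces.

[3,7)=4 [7,12)=5

i=0 t=5 v=5: → [5,7); WM=3
i=1 t=4 v=5: → [4,7); WM=3
i=2 t=8 v=1: → [8,10); WM=6
i=3 t=7 v=6: → [7,10); WM=6
i=4 t=3 v=5: → [3,7); WM=6
i=5 t=8 v=1: → [7,10); WM=6
i=6 t=3 v=2: → [3,7); WM=6
i=7 t=9 v=3: → [7,11); WM=7
i=8 t=10 v=3: → [7,12); WM=8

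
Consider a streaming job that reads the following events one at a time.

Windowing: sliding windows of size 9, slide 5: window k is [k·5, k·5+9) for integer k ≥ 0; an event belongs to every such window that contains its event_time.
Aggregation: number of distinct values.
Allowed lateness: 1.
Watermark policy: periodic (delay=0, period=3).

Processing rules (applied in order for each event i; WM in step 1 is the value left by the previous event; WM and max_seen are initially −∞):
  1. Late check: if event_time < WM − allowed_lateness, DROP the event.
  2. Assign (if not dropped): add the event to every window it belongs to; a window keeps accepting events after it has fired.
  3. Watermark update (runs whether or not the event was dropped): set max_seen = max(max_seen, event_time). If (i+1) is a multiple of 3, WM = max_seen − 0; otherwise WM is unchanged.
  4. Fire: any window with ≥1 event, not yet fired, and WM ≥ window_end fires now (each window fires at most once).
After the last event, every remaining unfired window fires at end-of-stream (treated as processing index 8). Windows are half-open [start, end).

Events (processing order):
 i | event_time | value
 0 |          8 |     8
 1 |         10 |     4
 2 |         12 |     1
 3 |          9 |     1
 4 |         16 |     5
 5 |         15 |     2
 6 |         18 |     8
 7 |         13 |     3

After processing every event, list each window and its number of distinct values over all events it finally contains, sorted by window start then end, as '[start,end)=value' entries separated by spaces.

[0,9)=1 [5,14)=3 [10,19)=5 [15,24)=3

i=0 t=8 v=8: → [5,14),[0,9); WM=−∞
i=1 t=10 v=4: → [10,19),[5,14); WM=−∞
i=2 t=12 v=1: → [10,19),[5,14); WM=12; [0,9) fires=1
i=3 t=9 v=1: DROP (t<12-1); WM=12
i=4 t=16 v=5: → [15,24),[10,19); WM=12
i=5 t=15 v=2: → [15,24),[10,19); WM=16; [5,14) fires=3
i=6 t=18 v=8: → [15,24),[10,19); WM=16
i=7 t=13 v=3: DROP (t<16-1); WM=16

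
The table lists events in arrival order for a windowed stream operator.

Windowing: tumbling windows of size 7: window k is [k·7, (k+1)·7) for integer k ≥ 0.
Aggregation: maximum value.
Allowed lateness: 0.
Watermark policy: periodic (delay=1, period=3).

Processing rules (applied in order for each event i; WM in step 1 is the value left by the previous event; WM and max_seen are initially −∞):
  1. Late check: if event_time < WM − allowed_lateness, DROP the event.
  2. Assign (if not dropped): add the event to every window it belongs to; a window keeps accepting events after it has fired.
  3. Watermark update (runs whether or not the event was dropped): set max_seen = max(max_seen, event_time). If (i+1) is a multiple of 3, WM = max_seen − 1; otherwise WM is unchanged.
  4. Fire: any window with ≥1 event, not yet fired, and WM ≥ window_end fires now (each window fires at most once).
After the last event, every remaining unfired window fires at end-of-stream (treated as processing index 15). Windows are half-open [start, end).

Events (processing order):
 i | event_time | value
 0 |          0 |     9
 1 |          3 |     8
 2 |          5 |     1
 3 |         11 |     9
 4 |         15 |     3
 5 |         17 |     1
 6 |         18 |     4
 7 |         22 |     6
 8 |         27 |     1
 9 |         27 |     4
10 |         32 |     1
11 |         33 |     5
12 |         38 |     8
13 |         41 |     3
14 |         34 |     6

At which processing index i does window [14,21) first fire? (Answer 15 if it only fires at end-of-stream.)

8

i=0 t=0 v=9: → [0,7); WM=−∞
i=1 t=3 v=8: → [0,7); WM=−∞
i=2 t=5 v=1: → [0,7); WM=4
i=3 t=11 v=9: → [7,14); WM=4
i=4 t=15 v=3: → [14,21); WM=4
i=5 t=17 v=1: → [14,21); WM=16; [0,7) fires=9 [7,14) fires=9
i=6 t=18 v=4: → [14,21); WM=16
i=7 t=22 v=6: → [21,28); WM=16
i=8 t=27 v=1: → [21,28); WM=26; [14,21) fires=4
i=9 t=27 v=4: → [21,28); WM=26
i=10 t=32 v=1: → [28,35); WM=26
i=11 t=33 v=5: → [28,35); WM=32; [21,28) fires=6
i=12 t=38 v=8: → [35,42); WM=32
i=13 t=41 v=3: → [35,42); WM=32
i=14 t=34 v=6: → [28,35); WM=40; [28,35) fires=6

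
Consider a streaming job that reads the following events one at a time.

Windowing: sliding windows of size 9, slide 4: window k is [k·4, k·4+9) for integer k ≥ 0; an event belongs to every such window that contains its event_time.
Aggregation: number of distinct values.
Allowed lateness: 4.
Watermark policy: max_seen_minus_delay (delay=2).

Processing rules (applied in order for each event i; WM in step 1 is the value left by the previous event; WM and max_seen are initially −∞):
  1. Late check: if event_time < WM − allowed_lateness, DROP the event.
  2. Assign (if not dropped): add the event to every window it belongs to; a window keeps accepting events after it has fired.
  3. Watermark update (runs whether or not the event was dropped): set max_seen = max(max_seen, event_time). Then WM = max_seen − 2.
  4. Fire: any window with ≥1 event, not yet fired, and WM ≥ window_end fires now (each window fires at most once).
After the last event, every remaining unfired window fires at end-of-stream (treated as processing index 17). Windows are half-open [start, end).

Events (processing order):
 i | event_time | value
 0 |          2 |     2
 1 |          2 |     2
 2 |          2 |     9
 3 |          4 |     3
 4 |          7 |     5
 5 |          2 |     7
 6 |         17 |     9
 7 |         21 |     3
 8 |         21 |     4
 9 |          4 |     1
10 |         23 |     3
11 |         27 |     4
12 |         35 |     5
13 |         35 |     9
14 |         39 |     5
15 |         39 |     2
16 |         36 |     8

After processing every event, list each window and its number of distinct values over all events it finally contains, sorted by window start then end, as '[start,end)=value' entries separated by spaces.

[0,9)=5 [4,13)=2 [12,21)=1 [16,25)=3 [20,29)=2 [24,33)=1 [28,37)=3 [32,41)=4 [36,45)=3

i=0 t=2 v=2: → [0,9); WM=0
i=1 t=2 v=2: → [0,9); WM=0
i=2 t=2 v=9: → [0,9); WM=0
i=3 t=4 v=3: → [4,13),[0,9); WM=2
i=4 t=7 v=5: → [4,13),[0,9); WM=5
i=5 t=2 v=7: → [0,9); WM=5
i=6 t=17 v=9: → [16,25),[12,21); WM=15; [0,9) fires=5 [4,13) fires=2
i=7 t=21 v=3: → [20,29),[16,25); WM=19
i=8 t=21 v=4: → [20,29),[16,25); WM=19
i=9 t=4 v=1: DROP (t<19-4); WM=19
i=10 t=23 v=3: → [20,29),[16,25); WM=21; [12,21) fires=1
i=11 t=27 v=4: → [24,33),[20,29); WM=25; [16,25) fires=3
i=12 t=35 v=5: → [32,41),[28,37); WM=33; [20,29) fires=2 [24,33) fires=1
i=13 t=35 v=9: → [32,41),[28,37); WM=33
i=14 t=39 v=5: → [36,45),[32,41); WM=37; [28,37) fires=2
i=15 t=39 v=2: → [36,45),[32,41); WM=37
i=16 t=36 v=8: → [36,45),[32,41),[28,37); WM=37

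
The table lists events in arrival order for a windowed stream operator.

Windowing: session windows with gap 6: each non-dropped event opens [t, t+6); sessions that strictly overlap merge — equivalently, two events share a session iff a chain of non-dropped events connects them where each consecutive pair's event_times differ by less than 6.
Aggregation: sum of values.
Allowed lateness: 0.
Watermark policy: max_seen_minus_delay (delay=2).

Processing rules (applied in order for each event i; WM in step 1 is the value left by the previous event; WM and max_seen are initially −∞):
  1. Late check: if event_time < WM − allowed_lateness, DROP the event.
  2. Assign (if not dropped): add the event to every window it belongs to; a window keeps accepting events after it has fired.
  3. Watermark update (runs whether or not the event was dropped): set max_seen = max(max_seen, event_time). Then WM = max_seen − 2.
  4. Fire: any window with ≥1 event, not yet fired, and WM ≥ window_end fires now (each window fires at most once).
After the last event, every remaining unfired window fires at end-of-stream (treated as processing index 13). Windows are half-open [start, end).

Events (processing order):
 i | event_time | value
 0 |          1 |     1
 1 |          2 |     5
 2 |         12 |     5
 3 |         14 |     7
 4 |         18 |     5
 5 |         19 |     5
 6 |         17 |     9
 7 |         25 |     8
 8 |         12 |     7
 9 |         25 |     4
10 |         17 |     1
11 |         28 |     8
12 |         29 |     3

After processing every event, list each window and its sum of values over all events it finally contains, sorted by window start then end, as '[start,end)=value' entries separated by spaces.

[1,8)=6 [12,25)=31 [25,35)=23

i=0 t=1 v=1: → [1,7); WM=-1
i=1 t=2 v=5: → [1,8); WM=0
i=2 t=12 v=5: → [12,18); WM=10
i=3 t=14 v=7: → [12,20); WM=12
i=4 t=18 v=5: → [12,24); WM=16
i=5 t=19 v=5: → [12,25); WM=17
i=6 t=17 v=9: → [12,25); WM=17
i=7 t=25 v=8: → [25,31); WM=23
i=8 t=12 v=7: DROP (t<23-0); WM=23
i=9 t=25 v=4: → [25,31); WM=23
i=10 t=17 v=1: DROP (t<23-0); WM=23
i=11 t=28 v=8: → [25,34); WM=26
i=12 t=29 v=3: → [25,35); WM=27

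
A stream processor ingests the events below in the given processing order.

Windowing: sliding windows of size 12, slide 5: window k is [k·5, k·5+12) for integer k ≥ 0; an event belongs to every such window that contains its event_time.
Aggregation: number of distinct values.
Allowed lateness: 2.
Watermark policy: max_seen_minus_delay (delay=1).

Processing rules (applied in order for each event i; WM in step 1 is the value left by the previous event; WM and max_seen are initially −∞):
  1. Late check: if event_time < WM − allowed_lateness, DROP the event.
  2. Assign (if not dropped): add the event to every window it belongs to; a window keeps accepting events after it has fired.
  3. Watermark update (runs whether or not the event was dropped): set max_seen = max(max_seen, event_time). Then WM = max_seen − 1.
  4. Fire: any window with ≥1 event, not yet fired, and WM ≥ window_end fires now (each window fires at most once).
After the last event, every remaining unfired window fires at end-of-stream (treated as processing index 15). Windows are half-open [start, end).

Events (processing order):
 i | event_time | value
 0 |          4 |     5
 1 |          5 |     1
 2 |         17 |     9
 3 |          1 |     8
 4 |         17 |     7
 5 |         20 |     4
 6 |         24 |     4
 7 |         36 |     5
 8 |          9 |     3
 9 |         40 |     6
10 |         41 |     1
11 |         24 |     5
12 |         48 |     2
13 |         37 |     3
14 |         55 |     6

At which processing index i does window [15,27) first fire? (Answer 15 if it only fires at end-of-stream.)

7

i=0 t=4 v=5: → [0,12); WM=3
i=1 t=5 v=1: → [5,17),[0,12); WM=4
i=2 t=17 v=9: → [15,27),[10,22); WM=16; [0,12) fires=2
i=3 t=1 v=8: DROP (t<16-2); WM=16
i=4 t=17 v=7: → [15,27),[10,22); WM=16
i=5 t=20 v=4: → [20,32),[15,27),[10,22); WM=19; [5,17) fires=1
i=6 t=24 v=4: → [20,32),[15,27); WM=23; [10,22) fires=3
i=7 t=36 v=5: → [35,47),[30,42),[25,37); WM=35; [15,27) fires=3 [20,32) fires=1
i=8 t=9 v=3: DROP (t<35-2); WM=35
i=9 t=40 v=6: → [40,52),[35,47),[30,42); WM=39; [25,37) fires=1
i=10 t=41 v=1: → [40,52),[35,47),[30,42); WM=40
i=11 t=24 v=5: DROP (t<40-2); WM=40
i=12 t=48 v=2: → [45,57),[40,52); WM=47; [30,42) fires=3 [35,47) fires=3
i=13 t=37 v=3: DROP (t<47-2); WM=47
i=14 t=55 v=6: → [55,67),[50,62),[45,57); WM=54; [40,52) fires=3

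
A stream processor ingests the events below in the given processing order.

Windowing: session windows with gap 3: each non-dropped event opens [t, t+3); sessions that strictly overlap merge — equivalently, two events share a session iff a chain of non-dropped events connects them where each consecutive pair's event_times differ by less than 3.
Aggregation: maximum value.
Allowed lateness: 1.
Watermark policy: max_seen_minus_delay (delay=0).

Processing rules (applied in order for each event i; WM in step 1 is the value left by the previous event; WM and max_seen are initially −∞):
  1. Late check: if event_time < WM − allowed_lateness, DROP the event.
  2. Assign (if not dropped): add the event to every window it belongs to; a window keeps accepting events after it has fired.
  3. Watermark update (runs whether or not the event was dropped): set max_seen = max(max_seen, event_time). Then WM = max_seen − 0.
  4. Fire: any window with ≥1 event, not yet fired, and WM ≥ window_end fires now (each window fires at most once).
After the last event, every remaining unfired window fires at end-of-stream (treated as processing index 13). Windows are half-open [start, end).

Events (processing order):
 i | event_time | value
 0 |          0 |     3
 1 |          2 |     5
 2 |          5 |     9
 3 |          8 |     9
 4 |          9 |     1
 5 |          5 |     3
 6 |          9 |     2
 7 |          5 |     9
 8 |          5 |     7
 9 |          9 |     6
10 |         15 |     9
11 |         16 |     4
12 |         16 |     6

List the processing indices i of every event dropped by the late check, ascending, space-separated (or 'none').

i=0 t=0 v=3: → [0,3); WM=0
i=1 t=2 v=5: → [0,5); WM=2
i=2 t=5 v=9: → [5,8); WM=5
i=3 t=8 v=9: → [8,11); WM=8
i=4 t=9 v=1: → [8,12); WM=9
i=5 t=5 v=3: DROP (t<9-1); WM=9
i=6 t=9 v=2: → [8,12); WM=9
i=7 t=5 v=9: DROP (t<9-1); WM=9
i=8 t=5 v=7: DROP (t<9-1); WM=9
i=9 t=9 v=6: → [8,12); WM=9
i=10 t=15 v=9: → [15,18); WM=15
i=11 t=16 v=4: → [15,19); WM=16
i=12 t=16 v=6: → [15,19); WM=16

5 7 8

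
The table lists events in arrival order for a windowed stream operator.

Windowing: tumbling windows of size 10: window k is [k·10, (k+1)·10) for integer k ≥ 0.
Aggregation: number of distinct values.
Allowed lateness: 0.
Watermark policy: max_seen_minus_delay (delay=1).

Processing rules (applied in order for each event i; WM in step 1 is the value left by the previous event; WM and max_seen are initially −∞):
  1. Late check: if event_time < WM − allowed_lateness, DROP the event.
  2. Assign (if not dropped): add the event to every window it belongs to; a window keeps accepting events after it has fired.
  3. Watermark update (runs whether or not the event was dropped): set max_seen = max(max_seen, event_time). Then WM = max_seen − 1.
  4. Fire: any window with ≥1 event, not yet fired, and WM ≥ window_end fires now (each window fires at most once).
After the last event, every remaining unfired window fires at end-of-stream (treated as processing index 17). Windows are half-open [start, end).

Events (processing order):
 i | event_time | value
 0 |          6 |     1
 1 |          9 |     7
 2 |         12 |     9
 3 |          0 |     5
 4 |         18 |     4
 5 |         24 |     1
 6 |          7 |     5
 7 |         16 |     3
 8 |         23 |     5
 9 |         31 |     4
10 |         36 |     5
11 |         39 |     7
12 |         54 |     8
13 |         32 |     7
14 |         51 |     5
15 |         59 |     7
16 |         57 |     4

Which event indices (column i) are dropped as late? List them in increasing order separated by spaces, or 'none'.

3 6 7 13 14 16

i=0 t=6 v=1: → [0,10); WM=5
i=1 t=9 v=7: → [0,10); WM=8
i=2 t=12 v=9: → [10,20); WM=11; [0,10) fires=2
i=3 t=0 v=5: DROP (t<11-0); WM=11
i=4 t=18 v=4: → [10,20); WM=17
i=5 t=24 v=1: → [20,30); WM=23; [10,20) fires=2
i=6 t=7 v=5: DROP (t<23-0); WM=23
i=7 t=16 v=3: DROP (t<23-0); WM=23
i=8 t=23 v=5: → [20,30); WM=23
i=9 t=31 v=4: → [30,40); WM=30; [20,30) fires=2
i=10 t=36 v=5: → [30,40); WM=35
i=11 t=39 v=7: → [30,40); WM=38
i=12 t=54 v=8: → [50,60); WM=53; [30,40) fires=3
i=13 t=32 v=7: DROP (t<53-0); WM=53
i=14 t=51 v=5: DROP (t<53-0); WM=53
i=15 t=59 v=7: → [50,60); WM=58
i=16 t=57 v=4: DROP (t<58-0); WM=58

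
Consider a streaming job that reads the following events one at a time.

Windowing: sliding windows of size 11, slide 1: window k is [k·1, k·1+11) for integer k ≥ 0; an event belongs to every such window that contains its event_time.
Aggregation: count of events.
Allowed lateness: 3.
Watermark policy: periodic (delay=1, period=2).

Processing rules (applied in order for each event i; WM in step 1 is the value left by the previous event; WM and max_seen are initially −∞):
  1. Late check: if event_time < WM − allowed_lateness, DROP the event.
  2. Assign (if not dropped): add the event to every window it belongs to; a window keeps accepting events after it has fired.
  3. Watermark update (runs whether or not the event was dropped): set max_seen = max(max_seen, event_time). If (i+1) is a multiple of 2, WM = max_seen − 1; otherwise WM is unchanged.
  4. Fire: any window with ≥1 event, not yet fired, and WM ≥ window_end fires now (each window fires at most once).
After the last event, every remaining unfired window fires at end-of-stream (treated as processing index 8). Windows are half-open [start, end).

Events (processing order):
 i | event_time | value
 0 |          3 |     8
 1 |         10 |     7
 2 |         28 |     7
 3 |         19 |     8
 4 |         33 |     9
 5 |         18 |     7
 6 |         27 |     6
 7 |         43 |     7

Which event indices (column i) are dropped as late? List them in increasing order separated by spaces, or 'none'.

i=0 t=3 v=8: → [3,14),[2,13),[1,12),[0,11); WM=−∞
i=1 t=10 v=7: → [10,21),[9,20),[8,19),[7,18),[6,17),[5,16),[4,15),[3,14),[2,13),[1,12),[0,11); WM=9
i=2 t=28 v=7: → [28,39),[27,38),[26,37),[25,36),[24,35),[23,34),[22,33),[21,32),[20,31),[19,30),[18,29); WM=9
i=3 t=19 v=8: → [19,30),[18,29),[17,28),[16,27),[15,26),[14,25),[13,24),[12,23),[11,22),[10,21),[9,20); WM=27; [0,11) fires=2 [1,12) fires=2 [2,13) fires=2 [3,14) fires=2 [4,15) fires=1 [5,16) fires=1 [6,17) fires=1 [7,18) fires=1 [8,19) fires=1 [9,20) fires=2 [10,21) fires=2 [11,22) fires=1 [12,23) fires=1 [13,24) fires=1 [14,25) fires=1 [15,26) fires=1 [16,27) fires=1
i=4 t=33 v=9: → [33,44),[32,43),[31,42),[30,41),[29,40),[28,39),[27,38),[26,37),[25,36),[24,35),[23,34); WM=27
i=5 t=18 v=7: DROP (t<27-3); WM=32; [17,28) fires=1 [18,29) fires=2 [19,30) fires=2 [20,31) fires=1 [21,32) fires=1
i=6 t=27 v=6: DROP (t<32-3); WM=32
i=7 t=43 v=7: → [43,54),[42,53),[41,52),[40,51),[39,50),[38,49),[37,48),[36,47),[35,46),[34,45),[33,44); WM=42; [22,33) fires=1 [23,34) fires=2 [24,35) fires=2 [25,36) fires=2 [26,37) fires=2 [27,38) fires=2 [28,39) fires=2 [29,40) fires=1 [30,41) fires=1 [31,42) fires=1

5 6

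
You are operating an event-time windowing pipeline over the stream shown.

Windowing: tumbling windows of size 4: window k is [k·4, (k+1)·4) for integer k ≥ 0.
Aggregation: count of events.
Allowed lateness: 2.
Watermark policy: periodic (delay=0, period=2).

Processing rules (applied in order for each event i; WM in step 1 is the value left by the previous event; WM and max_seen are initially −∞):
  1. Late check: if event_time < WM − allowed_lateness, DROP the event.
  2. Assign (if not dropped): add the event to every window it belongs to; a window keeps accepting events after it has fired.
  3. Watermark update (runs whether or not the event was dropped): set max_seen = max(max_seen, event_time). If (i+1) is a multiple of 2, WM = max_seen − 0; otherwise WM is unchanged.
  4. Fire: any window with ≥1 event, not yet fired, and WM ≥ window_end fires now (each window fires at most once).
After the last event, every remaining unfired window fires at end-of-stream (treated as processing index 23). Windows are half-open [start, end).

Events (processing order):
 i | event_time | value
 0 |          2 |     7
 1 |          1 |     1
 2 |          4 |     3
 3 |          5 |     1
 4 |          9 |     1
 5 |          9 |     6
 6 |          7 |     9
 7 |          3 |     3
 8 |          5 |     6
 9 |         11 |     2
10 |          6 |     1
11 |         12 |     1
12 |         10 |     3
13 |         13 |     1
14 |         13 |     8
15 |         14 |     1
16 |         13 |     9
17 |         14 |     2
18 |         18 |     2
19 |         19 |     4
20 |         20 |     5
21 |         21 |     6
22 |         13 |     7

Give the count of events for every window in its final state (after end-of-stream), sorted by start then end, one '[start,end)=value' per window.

i=0 t=2 v=7: → [0,4); WM=−∞
i=1 t=1 v=1: → [0,4); WM=2
i=2 t=4 v=3: → [4,8); WM=2
i=3 t=5 v=1: → [4,8); WM=5; [0,4) fires=2
i=4 t=9 v=1: → [8,12); WM=5
i=5 t=9 v=6: → [8,12); WM=9; [4,8) fires=2
i=6 t=7 v=9: → [4,8); WM=9
i=7 t=3 v=3: DROP (t<9-2); WM=9
i=8 t=5 v=6: DROP (t<9-2); WM=9
i=9 t=11 v=2: → [8,12); WM=11
i=10 t=6 v=1: DROP (t<11-2); WM=11
i=11 t=12 v=1: → [12,16); WM=12; [8,12) fires=3
i=12 t=10 v=3: → [8,12); WM=12
i=13 t=13 v=1: → [12,16); WM=13
i=14 t=13 v=8: → [12,16); WM=13
i=15 t=14 v=1: → [12,16); WM=14
i=16 t=13 v=9: → [12,16); WM=14
i=17 t=14 v=2: → [12,16); WM=14
i=18 t=18 v=2: → [16,20); WM=14
i=19 t=19 v=4: → [16,20); WM=19; [12,16) fires=6
i=20 t=20 v=5: → [20,24); WM=19
i=21 t=21 v=6: → [20,24); WM=21; [16,20) fires=2
i=22 t=13 v=7: DROP (t<21-2); WM=21

[0,4)=2 [4,8)=3 [8,12)=4 [12,16)=6 [16,20)=2 [20,24)=2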